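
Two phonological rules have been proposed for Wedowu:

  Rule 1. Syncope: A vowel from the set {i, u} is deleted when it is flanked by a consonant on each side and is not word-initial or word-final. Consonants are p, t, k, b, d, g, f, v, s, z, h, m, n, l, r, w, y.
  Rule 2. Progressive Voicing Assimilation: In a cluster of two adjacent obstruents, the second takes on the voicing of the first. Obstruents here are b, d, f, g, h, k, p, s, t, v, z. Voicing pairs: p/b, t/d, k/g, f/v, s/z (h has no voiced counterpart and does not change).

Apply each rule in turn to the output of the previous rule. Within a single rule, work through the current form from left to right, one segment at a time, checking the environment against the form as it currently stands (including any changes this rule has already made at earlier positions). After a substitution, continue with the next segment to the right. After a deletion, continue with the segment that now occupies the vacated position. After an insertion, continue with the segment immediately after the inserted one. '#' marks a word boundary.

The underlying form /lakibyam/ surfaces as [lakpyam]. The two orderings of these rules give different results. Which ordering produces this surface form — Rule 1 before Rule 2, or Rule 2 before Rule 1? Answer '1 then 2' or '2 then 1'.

Order 1 then 2:
  1 Syncope: [lakibyam] → [lakbyam]
  2 Progressive Voicing Assimilation: [lakbyam] → [lakpyam]
  result: [lakpyam]
Order 2 then 1:
  2 Progressive Voicing Assimilation: no change — [lakibyam]
  1 Syncope: [lakibyam] → [lakbyam]
  result: [lakbyam]

1 then 2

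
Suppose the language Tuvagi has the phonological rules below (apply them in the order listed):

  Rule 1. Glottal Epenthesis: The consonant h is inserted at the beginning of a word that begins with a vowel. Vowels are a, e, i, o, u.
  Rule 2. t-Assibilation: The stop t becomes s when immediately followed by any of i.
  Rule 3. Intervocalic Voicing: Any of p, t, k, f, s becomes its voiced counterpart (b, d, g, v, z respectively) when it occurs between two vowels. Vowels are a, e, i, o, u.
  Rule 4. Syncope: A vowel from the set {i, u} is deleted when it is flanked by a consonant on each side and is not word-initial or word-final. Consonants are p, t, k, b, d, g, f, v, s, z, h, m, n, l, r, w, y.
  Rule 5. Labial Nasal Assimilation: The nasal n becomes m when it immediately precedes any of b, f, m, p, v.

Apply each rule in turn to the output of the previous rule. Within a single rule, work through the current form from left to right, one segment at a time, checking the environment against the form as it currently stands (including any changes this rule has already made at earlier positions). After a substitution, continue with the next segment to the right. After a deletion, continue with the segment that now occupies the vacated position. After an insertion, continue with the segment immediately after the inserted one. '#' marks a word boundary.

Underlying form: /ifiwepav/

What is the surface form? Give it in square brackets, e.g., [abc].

Rule 1 Glottal Epenthesis: [ifiwepav] → [hifiwepav]
Rule 2 t-Assibilation: no change — [hifiwepav]
Rule 3 Intervocalic Voicing: [hifiwepav] → [hiviwebav]
Rule 4 Syncope: [hiviwebav] → [hvwebav]
Rule 5 Labial Nasal Assimilation: no change — [hvwebav]

[hvwebav]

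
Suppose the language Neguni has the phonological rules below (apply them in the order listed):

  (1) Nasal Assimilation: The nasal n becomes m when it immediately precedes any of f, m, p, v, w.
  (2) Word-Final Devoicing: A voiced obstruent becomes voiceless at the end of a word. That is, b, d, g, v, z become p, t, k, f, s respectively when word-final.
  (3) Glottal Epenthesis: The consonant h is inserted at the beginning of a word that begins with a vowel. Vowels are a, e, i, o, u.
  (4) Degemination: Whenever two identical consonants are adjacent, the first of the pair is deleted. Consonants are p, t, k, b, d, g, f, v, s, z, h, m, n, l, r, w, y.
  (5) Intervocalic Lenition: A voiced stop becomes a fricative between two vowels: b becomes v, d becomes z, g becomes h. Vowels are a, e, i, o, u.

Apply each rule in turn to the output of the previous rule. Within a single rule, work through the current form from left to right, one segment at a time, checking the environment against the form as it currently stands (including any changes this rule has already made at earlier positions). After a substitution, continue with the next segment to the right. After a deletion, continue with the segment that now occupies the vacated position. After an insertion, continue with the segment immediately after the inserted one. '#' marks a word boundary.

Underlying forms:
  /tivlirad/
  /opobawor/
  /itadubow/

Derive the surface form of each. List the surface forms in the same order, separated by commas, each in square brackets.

[tivlirat], [hopovawor], [hitazuvow]

/tivlirad/:
  (1) Nasal Assimilation: no change — [tivlirad]
  (2) Word-Final Devoicing: [tivlirad] → [tivlirat]
  (3) Glottal Epenthesis: no change — [tivlirat]
  (4) Degemination: no change — [tivlirat]
  (5) Intervocalic Lenition: no change — [tivlirat]
/opobawor/:
  (1) Nasal Assimilation: no change — [opobawor]
  (2) Word-Final Devoicing: no change — [opobawor]
  (3) Glottal Epenthesis: [opobawor] → [hopobawor]
  (4) Degemination: no change — [hopobawor]
  (5) Intervocalic Lenition: [hopobawor] → [hopovawor]
/itadubow/:
  (1) Nasal Assimilation: no change — [itadubow]
  (2) Word-Final Devoicing: no change — [itadubow]
  (3) Glottal Epenthesis: [itadubow] → [hitadubow]
  (4) Degemination: no change — [hitadubow]
  (5) Intervocalic Lenition: [hitadubow] → [hitazuvow]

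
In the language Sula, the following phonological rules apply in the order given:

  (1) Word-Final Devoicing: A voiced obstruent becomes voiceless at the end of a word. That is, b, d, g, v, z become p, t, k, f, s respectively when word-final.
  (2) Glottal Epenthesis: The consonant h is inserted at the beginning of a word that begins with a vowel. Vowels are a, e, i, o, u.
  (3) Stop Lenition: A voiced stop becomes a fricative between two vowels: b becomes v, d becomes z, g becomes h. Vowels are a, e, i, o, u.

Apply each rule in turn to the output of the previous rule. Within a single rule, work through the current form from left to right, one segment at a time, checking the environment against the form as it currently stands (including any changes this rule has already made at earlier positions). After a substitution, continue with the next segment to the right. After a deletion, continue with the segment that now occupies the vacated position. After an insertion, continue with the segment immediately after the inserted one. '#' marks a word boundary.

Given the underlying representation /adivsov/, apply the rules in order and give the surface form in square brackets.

(1) Word-Final Devoicing: [adivsov] → [adivsof]
(2) Glottal Epenthesis: [adivsof] → [hadivsof]
(3) Stop Lenition: [hadivsof] → [hazivsof]

[hazivsof]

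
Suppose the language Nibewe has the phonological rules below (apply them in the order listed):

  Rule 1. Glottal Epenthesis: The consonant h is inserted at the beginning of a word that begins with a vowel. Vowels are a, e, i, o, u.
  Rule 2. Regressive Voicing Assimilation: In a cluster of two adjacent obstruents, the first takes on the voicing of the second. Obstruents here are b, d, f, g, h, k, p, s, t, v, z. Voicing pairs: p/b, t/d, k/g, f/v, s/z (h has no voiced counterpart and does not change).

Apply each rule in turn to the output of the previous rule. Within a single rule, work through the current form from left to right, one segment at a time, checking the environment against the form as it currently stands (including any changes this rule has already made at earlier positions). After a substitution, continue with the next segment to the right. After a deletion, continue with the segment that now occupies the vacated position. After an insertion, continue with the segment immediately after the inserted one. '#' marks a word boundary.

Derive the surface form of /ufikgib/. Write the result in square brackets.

[hufiggib]

Rule 1 Glottal Epenthesis: [ufikgib] → [hufikgib]
Rule 2 Regressive Voicing Assimilation: [hufikgib] → [hufiggib]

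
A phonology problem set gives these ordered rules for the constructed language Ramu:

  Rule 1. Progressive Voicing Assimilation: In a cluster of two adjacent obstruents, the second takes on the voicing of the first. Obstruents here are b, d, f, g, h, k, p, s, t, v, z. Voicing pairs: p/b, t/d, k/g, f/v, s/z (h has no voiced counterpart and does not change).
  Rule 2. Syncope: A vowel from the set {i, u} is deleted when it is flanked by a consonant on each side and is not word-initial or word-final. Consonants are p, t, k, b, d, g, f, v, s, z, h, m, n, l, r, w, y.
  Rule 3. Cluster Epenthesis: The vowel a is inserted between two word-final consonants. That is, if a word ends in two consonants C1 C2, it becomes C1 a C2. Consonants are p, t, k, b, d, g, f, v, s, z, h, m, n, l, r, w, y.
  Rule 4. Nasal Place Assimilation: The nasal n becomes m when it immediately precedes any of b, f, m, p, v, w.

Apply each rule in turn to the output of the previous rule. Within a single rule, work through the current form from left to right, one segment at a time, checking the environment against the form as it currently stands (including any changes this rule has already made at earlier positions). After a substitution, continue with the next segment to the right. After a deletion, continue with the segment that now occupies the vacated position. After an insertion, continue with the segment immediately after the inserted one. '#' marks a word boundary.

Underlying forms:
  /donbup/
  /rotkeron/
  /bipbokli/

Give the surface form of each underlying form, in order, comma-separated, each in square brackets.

[dombap], [rotkeron], [bppokli]

/donbup/:
  Rule 1 Progressive Voicing Assimilation: no change — [donbup]
  Rule 2 Syncope: [donbup] → [donbp]
  Rule 3 Cluster Epenthesis: [donbp] → [donbap]
  Rule 4 Nasal Place Assimilation: [donbap] → [dombap]
/rotkeron/:
  Rule 1 Progressive Voicing Assimilation: no change — [rotkeron]
  Rule 2 Syncope: no change — [rotkeron]
  Rule 3 Cluster Epenthesis: no change — [rotkeron]
  Rule 4 Nasal Place Assimilation: no change — [rotkeron]
/bipbokli/:
  Rule 1 Progressive Voicing Assimilation: [bipbokli] → [bippokli]
  Rule 2 Syncope: [bippokli] → [bppokli]
  Rule 3 Cluster Epenthesis: no change — [bppokli]
  Rule 4 Nasal Place Assimilation: no change — [bppokli]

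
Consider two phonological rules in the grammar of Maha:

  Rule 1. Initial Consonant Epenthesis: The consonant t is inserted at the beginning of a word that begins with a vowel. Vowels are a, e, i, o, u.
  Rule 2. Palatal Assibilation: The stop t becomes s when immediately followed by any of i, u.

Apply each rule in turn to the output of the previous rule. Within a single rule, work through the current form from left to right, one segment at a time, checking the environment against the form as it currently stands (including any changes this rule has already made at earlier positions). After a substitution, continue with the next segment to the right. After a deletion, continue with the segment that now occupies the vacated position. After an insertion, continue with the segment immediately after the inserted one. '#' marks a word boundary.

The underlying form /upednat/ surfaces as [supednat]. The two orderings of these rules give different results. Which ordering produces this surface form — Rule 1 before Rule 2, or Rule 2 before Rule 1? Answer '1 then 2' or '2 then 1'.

Order 1 then 2:
  1 Initial Consonant Epenthesis: [upednat] → [tupednat]
  2 Palatal Assibilation: [tupednat] → [supednat]
  result: [supednat]
Order 2 then 1:
  2 Palatal Assibilation: no change — [upednat]
  1 Initial Consonant Epenthesis: [upednat] → [tupednat]
  result: [tupednat]

1 then 2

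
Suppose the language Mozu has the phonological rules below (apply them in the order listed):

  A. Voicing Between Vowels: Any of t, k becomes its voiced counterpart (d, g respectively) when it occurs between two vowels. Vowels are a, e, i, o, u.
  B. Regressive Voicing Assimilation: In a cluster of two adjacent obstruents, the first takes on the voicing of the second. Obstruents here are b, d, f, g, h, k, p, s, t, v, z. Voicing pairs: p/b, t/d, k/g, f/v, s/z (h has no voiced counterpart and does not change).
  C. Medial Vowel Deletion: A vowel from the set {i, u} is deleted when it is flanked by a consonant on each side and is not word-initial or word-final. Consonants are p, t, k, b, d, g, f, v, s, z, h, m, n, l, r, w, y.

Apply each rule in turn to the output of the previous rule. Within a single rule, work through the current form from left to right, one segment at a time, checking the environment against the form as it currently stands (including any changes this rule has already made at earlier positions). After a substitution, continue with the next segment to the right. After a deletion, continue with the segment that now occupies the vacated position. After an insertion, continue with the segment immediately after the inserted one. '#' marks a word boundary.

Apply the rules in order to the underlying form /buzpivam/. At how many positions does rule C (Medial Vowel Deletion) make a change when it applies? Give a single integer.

2

A Voicing Between Vowels: no change — [buzpivam]
B Regressive Voicing Assimilation: [buzpivam] → [buspivam]
C Medial Vowel Deletion: [buspivam] → [bspvam]
Rule C changed 2 position(s).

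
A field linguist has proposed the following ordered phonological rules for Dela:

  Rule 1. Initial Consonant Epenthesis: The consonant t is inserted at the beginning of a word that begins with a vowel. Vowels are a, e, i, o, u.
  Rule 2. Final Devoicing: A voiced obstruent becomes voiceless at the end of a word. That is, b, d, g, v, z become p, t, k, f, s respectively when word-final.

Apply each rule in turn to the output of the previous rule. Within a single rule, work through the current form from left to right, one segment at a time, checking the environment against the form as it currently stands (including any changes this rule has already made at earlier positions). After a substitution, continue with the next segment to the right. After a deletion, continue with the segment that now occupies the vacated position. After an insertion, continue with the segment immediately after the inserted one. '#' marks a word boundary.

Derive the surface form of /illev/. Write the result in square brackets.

[tillef]

Rule 1 Initial Consonant Epenthesis: [illev] → [tillev]
Rule 2 Final Devoicing: [tillev] → [tillef]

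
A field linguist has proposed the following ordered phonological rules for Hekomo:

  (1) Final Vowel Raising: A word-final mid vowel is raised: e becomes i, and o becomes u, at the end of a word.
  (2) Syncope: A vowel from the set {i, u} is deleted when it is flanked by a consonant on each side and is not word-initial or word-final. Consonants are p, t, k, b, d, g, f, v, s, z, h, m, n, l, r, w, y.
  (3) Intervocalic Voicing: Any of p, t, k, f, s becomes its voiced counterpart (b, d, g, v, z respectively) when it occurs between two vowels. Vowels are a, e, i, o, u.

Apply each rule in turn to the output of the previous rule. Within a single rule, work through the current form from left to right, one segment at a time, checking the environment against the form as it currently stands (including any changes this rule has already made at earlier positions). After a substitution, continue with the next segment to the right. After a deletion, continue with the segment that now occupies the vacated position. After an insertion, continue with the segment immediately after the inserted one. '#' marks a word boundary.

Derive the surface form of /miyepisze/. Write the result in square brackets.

(1) Final Vowel Raising: [miyepisze] → [miyepiszi]
(2) Syncope: [miyepiszi] → [myepszi]
(3) Intervocalic Voicing: no change — [myepszi]

[myepszi]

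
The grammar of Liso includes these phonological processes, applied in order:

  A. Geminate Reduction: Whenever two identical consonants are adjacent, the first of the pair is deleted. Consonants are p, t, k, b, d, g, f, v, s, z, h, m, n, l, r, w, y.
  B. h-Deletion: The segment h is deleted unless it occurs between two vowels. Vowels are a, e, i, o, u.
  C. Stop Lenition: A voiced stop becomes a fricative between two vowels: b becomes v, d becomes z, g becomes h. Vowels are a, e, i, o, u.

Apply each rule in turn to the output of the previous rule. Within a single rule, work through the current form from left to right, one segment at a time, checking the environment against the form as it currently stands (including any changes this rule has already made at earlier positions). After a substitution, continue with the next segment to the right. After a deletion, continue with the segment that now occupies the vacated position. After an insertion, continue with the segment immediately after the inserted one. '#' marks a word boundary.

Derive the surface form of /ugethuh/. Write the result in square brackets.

[uhetu]

A Geminate Reduction: no change — [ugethuh]
B h-Deletion: [ugethuh] → [ugetu]
C Stop Lenition: [ugetu] → [uhetu]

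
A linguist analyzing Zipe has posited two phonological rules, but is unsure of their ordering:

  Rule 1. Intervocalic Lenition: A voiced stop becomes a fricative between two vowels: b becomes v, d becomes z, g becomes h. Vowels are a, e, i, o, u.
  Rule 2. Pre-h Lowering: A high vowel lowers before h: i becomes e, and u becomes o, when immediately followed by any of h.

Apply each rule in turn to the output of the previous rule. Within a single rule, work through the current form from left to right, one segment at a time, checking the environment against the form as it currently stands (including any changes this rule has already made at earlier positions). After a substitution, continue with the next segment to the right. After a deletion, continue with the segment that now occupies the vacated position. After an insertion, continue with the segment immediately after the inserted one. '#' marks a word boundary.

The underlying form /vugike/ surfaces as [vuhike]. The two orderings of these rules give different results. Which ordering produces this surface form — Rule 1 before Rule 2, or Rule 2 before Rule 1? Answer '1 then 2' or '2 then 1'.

2 then 1

Order 1 then 2:
  1 Intervocalic Lenition: [vugike] → [vuhike]
  2 Pre-h Lowering: [vuhike] → [vohike]
  result: [vohike]
Order 2 then 1:
  2 Pre-h Lowering: no change — [vugike]
  1 Intervocalic Lenition: [vugike] → [vuhike]
  result: [vuhike]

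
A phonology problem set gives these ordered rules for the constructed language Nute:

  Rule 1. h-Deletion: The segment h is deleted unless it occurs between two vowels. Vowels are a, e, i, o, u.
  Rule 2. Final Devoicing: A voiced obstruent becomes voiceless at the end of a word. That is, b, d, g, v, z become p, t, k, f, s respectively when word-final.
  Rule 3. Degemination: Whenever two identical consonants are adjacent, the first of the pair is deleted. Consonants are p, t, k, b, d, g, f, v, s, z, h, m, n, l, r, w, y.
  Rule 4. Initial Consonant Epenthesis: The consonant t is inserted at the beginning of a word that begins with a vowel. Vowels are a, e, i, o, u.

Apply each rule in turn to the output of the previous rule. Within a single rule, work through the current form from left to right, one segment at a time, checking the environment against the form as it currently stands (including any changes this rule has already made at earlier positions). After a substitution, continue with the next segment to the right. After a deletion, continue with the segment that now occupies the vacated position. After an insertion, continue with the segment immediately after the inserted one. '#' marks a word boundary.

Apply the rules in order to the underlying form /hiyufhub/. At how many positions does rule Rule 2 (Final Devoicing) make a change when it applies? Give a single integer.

1

Rule 1 h-Deletion: [hiyufhub] → [iyufub]
Rule 2 Final Devoicing: [iyufub] → [iyufup]
Rule 3 Degemination: no change — [iyufup]
Rule 4 Initial Consonant Epenthesis: [iyufup] → [tiyufup]
Rule Rule 2 changed 1 position(s).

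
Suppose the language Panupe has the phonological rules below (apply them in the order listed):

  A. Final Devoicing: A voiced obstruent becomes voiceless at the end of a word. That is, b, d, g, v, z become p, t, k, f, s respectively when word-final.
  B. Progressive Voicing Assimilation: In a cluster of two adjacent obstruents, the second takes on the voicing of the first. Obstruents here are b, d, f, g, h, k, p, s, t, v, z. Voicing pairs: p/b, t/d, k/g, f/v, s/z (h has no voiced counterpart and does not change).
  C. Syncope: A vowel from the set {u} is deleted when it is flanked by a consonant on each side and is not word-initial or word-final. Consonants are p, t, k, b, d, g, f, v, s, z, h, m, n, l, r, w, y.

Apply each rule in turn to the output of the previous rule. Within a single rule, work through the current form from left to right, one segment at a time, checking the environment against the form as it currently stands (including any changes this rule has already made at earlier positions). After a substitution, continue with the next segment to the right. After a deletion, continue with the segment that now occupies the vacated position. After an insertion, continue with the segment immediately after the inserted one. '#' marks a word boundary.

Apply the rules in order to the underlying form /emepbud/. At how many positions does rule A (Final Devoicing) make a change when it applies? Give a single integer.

1

A Final Devoicing: [emepbud] → [emepbut]
B Progressive Voicing Assimilation: [emepbut] → [emepput]
C Syncope: [emepput] → [emeppt]
Rule A changed 1 position(s).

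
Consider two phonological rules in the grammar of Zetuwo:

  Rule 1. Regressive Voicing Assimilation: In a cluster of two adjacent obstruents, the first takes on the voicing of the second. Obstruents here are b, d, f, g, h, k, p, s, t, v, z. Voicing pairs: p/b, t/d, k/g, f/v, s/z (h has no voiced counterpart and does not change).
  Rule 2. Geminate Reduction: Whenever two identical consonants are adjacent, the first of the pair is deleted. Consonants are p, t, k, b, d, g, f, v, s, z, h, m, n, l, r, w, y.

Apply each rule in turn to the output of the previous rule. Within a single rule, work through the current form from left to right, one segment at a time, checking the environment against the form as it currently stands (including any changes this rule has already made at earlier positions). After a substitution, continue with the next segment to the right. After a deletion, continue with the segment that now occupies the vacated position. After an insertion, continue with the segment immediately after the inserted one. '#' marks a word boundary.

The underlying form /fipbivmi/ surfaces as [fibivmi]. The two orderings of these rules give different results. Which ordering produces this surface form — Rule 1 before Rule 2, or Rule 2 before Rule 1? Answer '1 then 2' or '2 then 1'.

Order 1 then 2:
  1 Regressive Voicing Assimilation: [fipbivmi] → [fibbivmi]
  2 Geminate Reduction: [fibbivmi] → [fibivmi]
  result: [fibivmi]
Order 2 then 1:
  2 Geminate Reduction: no change — [fipbivmi]
  1 Regressive Voicing Assimilation: [fipbivmi] → [fibbivmi]
  result: [fibbivmi]

1 then 2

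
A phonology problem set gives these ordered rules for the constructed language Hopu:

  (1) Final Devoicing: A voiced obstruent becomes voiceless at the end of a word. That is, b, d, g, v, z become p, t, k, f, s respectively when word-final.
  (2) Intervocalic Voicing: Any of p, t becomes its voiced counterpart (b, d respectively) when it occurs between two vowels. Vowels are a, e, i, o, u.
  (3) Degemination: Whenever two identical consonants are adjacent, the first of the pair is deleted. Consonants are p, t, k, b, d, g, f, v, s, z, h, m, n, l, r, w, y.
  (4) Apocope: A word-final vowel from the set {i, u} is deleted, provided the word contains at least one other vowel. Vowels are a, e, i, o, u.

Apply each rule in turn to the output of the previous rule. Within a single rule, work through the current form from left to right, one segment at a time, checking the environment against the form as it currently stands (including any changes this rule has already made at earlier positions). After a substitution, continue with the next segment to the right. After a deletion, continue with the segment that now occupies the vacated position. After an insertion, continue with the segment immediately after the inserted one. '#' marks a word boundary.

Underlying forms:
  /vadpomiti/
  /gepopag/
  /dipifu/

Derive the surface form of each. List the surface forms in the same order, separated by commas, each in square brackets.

[vadpomid], [gebobak], [dibif]

/vadpomiti/:
  (1) Final Devoicing: no change — [vadpomiti]
  (2) Intervocalic Voicing: [vadpomiti] → [vadpomidi]
  (3) Degemination: no change — [vadpomidi]
  (4) Apocope: [vadpomidi] → [vadpomid]
/gepopag/:
  (1) Final Devoicing: [gepopag] → [gepopak]
  (2) Intervocalic Voicing: [gepopak] → [gebobak]
  (3) Degemination: no change — [gebobak]
  (4) Apocope: no change — [gebobak]
/dipifu/:
  (1) Final Devoicing: no change — [dipifu]
  (2) Intervocalic Voicing: [dipifu] → [dibifu]
  (3) Degemination: no change — [dibifu]
  (4) Apocope: [dibifu] → [dibif]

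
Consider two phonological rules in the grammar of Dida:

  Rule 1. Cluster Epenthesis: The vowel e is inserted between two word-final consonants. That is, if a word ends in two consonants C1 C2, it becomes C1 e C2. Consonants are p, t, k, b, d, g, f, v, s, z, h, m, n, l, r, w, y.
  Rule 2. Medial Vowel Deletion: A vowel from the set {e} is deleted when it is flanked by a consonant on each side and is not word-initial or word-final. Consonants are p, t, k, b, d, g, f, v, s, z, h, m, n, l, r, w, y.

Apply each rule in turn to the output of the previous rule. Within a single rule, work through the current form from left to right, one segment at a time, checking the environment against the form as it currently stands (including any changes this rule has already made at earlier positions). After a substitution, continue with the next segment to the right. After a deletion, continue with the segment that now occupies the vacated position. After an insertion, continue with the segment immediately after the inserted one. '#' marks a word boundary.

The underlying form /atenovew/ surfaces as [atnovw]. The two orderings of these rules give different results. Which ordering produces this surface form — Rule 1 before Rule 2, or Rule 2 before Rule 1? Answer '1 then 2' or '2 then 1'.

1 then 2

Order 1 then 2:
  1 Cluster Epenthesis: no change — [atenovew]
  2 Medial Vowel Deletion: [atenovew] → [atnovw]
  result: [atnovw]
Order 2 then 1:
  2 Medial Vowel Deletion: [atenovew] → [atnovw]
  1 Cluster Epenthesis: [atnovw] → [atnovew]
  result: [atnovew]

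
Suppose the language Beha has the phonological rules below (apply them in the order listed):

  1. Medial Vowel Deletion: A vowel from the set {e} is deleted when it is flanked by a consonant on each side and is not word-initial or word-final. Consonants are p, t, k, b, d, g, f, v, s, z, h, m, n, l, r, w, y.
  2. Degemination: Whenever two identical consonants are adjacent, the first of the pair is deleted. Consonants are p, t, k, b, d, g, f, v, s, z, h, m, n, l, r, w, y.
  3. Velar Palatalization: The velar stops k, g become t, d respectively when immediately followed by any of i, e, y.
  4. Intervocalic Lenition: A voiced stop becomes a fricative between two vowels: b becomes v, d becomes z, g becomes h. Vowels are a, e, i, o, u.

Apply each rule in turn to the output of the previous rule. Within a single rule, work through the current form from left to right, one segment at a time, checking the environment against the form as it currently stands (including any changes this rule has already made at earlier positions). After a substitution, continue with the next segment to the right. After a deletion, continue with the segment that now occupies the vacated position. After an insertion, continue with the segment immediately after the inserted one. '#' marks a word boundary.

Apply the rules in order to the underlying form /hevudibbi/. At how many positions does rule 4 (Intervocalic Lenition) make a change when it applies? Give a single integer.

1 Medial Vowel Deletion: [hevudibbi] → [hvudibbi]
2 Degemination: [hvudibbi] → [hvudibi]
3 Velar Palatalization: no change — [hvudibi]
4 Intervocalic Lenition: [hvudibi] → [hvuzivi]
Rule 4 changed 2 position(s).

2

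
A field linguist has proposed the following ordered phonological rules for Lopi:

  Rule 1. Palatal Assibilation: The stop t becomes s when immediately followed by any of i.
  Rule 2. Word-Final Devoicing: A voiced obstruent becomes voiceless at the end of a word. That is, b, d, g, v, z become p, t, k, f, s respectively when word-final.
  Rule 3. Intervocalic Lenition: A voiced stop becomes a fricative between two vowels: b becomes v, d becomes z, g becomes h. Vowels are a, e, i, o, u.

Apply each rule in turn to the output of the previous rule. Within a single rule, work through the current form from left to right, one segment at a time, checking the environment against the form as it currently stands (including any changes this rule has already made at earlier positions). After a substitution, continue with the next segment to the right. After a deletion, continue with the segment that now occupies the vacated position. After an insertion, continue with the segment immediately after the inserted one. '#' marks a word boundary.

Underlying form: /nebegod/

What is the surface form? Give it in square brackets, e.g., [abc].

[nevehot]

Rule 1 Palatal Assibilation: no change — [nebegod]
Rule 2 Word-Final Devoicing: [nebegod] → [nebegot]
Rule 3 Intervocalic Lenition: [nebegot] → [nevehot]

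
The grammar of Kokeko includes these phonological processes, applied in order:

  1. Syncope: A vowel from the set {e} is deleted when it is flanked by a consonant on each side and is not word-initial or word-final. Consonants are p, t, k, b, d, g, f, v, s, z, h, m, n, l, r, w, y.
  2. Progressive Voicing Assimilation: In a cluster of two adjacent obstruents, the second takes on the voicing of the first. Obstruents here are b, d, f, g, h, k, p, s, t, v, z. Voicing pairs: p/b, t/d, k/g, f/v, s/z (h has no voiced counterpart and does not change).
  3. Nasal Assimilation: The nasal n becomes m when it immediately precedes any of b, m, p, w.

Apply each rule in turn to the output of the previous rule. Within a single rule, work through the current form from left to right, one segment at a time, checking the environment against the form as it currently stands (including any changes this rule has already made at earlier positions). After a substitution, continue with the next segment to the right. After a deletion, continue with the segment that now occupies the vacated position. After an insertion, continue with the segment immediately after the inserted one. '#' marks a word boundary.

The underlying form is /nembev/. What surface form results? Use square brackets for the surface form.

1 Syncope: [nembev] → [nmbv]
2 Progressive Voicing Assimilation: no change — [nmbv]
3 Nasal Assimilation: [nmbv] → [mmbv]

[mmbv]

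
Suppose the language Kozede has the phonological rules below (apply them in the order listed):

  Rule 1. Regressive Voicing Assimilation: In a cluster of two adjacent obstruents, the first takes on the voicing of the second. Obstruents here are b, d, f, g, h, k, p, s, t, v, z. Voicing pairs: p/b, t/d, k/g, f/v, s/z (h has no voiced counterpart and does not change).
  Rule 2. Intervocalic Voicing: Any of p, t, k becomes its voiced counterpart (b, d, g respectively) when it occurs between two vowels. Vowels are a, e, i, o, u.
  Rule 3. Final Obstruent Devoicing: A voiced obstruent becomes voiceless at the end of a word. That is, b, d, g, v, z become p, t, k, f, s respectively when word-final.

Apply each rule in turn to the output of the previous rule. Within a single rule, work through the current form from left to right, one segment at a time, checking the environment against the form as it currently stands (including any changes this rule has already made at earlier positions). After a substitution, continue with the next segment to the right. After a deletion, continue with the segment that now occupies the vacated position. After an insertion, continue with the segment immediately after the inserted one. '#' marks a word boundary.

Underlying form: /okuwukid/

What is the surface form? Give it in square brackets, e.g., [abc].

[oguwugit]

Rule 1 Regressive Voicing Assimilation: no change — [okuwukid]
Rule 2 Intervocalic Voicing: [okuwukid] → [oguwugid]
Rule 3 Final Obstruent Devoicing: [oguwugid] → [oguwugit]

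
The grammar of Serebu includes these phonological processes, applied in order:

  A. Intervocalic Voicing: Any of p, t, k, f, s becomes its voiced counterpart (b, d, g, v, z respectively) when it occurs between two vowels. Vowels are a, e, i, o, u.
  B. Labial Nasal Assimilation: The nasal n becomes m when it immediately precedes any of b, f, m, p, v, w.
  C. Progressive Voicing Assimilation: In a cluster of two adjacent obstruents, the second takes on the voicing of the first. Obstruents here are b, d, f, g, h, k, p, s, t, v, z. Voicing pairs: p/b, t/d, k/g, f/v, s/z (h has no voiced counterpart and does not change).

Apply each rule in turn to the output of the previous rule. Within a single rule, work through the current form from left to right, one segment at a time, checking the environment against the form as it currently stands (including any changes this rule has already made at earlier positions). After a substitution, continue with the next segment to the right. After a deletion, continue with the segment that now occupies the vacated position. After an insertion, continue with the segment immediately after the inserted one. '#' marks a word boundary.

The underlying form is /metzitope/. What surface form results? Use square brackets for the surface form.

A Intervocalic Voicing: [metzitope] → [metzidobe]
B Labial Nasal Assimilation: no change — [metzidobe]
C Progressive Voicing Assimilation: [metzidobe] → [metsidobe]

[metsidobe]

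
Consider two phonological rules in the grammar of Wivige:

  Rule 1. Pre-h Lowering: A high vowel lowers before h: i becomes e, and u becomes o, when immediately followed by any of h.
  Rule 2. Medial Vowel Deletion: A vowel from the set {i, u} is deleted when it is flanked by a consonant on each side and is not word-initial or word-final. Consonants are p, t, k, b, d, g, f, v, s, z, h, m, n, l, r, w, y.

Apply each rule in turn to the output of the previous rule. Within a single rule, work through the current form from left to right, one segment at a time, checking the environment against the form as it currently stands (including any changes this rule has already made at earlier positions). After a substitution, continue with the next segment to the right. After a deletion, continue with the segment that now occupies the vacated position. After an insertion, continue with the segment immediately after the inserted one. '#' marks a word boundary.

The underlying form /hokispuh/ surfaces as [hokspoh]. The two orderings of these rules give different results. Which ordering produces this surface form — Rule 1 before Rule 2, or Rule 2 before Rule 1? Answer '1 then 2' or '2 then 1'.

Order 1 then 2:
  1 Pre-h Lowering: [hokispuh] → [hokispoh]
  2 Medial Vowel Deletion: [hokispoh] → [hokspoh]
  result: [hokspoh]
Order 2 then 1:
  2 Medial Vowel Deletion: [hokispuh] → [hoksph]
  1 Pre-h Lowering: no change — [hoksph]
  result: [hoksph]

1 then 2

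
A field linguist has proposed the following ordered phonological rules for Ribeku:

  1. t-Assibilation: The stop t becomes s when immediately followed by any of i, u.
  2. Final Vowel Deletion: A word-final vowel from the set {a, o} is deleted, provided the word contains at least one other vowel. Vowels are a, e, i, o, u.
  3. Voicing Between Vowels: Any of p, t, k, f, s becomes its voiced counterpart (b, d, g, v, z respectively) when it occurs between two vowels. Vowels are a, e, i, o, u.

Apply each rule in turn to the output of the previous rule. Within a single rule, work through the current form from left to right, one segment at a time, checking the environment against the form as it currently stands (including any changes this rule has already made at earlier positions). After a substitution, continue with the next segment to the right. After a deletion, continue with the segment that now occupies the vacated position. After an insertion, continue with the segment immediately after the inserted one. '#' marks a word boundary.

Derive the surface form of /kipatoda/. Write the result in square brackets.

[kibadod]

1 t-Assibilation: no change — [kipatoda]
2 Final Vowel Deletion: [kipatoda] → [kipatod]
3 Voicing Between Vowels: [kipatod] → [kibadod]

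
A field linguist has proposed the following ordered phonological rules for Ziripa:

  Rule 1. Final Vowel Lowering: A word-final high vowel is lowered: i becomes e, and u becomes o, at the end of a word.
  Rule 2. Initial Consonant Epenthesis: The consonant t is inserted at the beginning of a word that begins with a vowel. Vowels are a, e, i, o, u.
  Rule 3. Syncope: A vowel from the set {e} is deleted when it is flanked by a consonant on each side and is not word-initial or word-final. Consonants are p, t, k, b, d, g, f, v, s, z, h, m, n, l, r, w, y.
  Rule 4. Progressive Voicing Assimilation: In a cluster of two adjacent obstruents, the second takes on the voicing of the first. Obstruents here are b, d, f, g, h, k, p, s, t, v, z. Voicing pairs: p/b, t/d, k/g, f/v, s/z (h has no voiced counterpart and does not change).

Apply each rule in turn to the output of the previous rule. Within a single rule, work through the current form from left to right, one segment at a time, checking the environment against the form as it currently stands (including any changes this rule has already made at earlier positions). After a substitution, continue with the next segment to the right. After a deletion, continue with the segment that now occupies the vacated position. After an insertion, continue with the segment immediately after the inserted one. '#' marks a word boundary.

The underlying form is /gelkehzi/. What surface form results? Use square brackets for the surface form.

[glkhse]

Rule 1 Final Vowel Lowering: [gelkehzi] → [gelkehze]
Rule 2 Initial Consonant Epenthesis: no change — [gelkehze]
Rule 3 Syncope: [gelkehze] → [glkhze]
Rule 4 Progressive Voicing Assimilation: [glkhze] → [glkhse]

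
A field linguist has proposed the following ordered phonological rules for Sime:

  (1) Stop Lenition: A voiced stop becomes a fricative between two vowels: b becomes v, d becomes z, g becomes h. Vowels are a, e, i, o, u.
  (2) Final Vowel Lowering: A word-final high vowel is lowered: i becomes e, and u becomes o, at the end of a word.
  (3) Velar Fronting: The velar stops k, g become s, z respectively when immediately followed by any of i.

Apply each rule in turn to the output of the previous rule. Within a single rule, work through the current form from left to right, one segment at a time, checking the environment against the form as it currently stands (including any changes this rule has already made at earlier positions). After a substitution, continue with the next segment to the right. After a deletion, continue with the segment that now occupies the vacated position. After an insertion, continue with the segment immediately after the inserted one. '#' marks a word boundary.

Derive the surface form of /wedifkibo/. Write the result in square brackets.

[wezifsivo]

(1) Stop Lenition: [wedifkibo] → [wezifkivo]
(2) Final Vowel Lowering: no change — [wezifkivo]
(3) Velar Fronting: [wezifkivo] → [wezifsivo]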